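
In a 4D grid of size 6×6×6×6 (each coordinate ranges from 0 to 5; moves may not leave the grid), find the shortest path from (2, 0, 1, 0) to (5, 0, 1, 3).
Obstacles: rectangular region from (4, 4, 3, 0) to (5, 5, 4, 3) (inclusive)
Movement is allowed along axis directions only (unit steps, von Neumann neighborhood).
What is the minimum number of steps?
6
(one shortest path: (2, 0, 1, 0) → (3, 0, 1, 0) → (4, 0, 1, 0) → (5, 0, 1, 0) → (5, 0, 1, 1) → (5, 0, 1, 2) → (5, 0, 1, 3))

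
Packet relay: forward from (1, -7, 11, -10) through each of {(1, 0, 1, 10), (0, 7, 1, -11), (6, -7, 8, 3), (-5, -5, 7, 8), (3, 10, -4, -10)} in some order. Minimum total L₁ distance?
100
(one optimal route: (1, -7, 11, -10) → (6, -7, 8, 3) → (-5, -5, 7, 8) → (1, 0, 1, 10) → (0, 7, 1, -11) → (3, 10, -4, -10))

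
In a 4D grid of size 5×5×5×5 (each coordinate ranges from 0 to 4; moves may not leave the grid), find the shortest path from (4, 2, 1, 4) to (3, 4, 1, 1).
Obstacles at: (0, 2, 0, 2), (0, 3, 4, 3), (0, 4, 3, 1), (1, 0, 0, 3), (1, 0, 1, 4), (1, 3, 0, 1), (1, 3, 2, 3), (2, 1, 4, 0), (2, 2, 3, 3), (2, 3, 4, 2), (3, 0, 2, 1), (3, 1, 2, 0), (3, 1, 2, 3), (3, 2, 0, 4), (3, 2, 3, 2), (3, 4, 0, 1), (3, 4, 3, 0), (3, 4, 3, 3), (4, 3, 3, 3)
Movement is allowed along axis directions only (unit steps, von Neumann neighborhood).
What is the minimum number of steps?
6
(one shortest path: (4, 2, 1, 4) → (3, 2, 1, 4) → (3, 3, 1, 4) → (3, 4, 1, 4) → (3, 4, 1, 3) → (3, 4, 1, 2) → (3, 4, 1, 1))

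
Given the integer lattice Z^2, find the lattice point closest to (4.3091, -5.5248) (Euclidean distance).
(4, -6)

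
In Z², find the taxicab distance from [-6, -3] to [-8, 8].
13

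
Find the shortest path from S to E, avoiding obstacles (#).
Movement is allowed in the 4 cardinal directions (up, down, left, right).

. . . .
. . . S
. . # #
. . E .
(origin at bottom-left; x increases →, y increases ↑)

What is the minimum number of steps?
5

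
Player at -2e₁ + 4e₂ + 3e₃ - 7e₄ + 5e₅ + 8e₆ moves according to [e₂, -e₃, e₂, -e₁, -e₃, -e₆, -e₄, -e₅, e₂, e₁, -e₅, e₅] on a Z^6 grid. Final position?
(-2, 7, 1, -8, 4, 7)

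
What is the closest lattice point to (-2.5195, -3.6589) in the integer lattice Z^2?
(-3, -4)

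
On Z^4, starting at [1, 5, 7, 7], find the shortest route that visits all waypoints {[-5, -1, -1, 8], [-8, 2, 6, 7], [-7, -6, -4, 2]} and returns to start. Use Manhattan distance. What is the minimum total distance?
74
(one optimal route: (1, 5, 7, 7) → (-5, -1, -1, 8) → (-7, -6, -4, 2) → (-8, 2, 6, 7) → (1, 5, 7, 7))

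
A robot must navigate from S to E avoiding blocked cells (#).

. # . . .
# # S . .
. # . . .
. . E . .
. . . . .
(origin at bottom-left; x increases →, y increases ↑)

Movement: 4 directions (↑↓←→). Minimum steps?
2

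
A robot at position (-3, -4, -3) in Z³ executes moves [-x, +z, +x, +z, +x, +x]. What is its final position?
(-1, -4, -1)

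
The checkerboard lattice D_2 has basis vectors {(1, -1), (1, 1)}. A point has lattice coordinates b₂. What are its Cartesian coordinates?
(1, 1)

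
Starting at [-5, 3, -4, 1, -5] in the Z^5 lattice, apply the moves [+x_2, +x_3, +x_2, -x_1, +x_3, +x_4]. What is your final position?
(-6, 5, -2, 2, -5)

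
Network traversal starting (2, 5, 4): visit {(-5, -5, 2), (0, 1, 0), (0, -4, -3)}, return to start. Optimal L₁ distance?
48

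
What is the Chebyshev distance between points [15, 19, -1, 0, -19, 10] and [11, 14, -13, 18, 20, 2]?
39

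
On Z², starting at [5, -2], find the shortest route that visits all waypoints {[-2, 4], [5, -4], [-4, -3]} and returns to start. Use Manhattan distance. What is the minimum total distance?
34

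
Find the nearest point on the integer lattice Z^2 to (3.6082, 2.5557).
(4, 3)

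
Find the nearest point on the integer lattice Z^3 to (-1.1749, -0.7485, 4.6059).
(-1, -1, 5)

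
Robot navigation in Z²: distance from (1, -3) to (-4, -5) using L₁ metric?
7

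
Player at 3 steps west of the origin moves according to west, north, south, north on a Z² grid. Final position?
(-4, 1)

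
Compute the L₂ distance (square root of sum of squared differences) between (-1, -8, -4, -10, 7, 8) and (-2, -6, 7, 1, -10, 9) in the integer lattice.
23.1733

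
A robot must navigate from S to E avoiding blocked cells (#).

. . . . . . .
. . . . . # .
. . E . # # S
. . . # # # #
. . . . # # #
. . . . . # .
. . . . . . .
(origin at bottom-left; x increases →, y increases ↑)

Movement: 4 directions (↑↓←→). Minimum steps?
8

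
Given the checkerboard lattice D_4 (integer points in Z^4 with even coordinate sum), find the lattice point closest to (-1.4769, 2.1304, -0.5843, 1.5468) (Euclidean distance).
(-1, 2, -1, 2)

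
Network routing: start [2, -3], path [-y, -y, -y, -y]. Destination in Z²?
(2, -7)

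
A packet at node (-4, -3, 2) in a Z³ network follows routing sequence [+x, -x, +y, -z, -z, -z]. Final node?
(-4, -2, -1)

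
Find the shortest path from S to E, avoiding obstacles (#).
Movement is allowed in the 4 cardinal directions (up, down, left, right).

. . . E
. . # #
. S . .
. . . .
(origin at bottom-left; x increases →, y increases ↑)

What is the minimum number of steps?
4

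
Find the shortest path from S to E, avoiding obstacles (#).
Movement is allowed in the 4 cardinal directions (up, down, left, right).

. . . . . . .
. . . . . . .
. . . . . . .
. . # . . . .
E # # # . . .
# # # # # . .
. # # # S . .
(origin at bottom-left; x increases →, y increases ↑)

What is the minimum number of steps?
12
(one shortest path: (4, 0) → (5, 0) → (5, 1) → (5, 2) → (4, 2) → (4, 3) → (3, 3) → (3, 4) → (2, 4) → (1, 4) → (0, 4) → (0, 3) → (0, 2))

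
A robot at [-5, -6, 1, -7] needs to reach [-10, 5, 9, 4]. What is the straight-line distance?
18.1934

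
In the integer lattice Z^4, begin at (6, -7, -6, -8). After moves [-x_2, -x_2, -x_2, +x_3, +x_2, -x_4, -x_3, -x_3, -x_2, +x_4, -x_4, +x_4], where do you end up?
(6, -10, -7, -8)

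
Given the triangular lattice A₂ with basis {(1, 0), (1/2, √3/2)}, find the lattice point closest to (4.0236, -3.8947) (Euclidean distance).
(4, -3.464)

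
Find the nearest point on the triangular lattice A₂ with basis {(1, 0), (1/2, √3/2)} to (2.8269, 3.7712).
(3, 3.464)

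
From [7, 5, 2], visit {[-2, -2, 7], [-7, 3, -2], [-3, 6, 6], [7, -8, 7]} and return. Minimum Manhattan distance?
78
(one optimal route: (7, 5, 2) → (-7, 3, -2) → (-3, 6, 6) → (-2, -2, 7) → (7, -8, 7) → (7, 5, 2))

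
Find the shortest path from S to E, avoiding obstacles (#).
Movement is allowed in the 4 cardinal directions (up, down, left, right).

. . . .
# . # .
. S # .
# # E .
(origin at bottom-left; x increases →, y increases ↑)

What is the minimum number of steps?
8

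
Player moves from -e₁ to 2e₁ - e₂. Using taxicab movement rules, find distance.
4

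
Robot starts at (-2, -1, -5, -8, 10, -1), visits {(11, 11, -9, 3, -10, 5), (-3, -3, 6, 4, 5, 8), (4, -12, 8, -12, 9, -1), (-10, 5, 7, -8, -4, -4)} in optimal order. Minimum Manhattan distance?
198
(one optimal route: (-2, -1, -5, -8, 10, -1) → (4, -12, 8, -12, 9, -1) → (-10, 5, 7, -8, -4, -4) → (-3, -3, 6, 4, 5, 8) → (11, 11, -9, 3, -10, 5))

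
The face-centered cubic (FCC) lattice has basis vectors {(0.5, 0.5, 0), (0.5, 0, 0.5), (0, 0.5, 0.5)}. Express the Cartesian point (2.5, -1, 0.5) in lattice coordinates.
b₁ + 4b₂ - 3b₃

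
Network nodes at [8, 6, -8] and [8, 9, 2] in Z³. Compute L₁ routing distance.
13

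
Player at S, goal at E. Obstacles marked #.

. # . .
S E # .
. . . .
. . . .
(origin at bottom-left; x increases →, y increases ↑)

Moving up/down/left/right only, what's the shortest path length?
1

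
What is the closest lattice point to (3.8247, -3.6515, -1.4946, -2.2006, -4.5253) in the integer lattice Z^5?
(4, -4, -1, -2, -5)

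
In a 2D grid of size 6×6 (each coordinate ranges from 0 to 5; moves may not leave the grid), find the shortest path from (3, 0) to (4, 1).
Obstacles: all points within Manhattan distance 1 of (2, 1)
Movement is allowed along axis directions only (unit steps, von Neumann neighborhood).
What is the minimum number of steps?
2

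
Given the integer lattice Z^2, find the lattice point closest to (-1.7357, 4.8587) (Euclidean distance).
(-2, 5)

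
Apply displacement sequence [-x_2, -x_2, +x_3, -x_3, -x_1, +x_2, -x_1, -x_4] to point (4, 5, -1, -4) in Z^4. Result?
(2, 4, -1, -5)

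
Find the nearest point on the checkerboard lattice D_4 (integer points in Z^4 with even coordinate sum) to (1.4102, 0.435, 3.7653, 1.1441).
(1, 0, 4, 1)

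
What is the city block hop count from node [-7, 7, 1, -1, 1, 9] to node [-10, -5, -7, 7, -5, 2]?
44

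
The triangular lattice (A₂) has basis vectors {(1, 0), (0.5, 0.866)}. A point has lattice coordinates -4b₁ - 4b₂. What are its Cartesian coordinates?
(-6, -3.464)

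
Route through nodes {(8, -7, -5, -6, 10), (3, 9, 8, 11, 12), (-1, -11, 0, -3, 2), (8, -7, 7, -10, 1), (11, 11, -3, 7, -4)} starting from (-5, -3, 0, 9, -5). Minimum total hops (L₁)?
175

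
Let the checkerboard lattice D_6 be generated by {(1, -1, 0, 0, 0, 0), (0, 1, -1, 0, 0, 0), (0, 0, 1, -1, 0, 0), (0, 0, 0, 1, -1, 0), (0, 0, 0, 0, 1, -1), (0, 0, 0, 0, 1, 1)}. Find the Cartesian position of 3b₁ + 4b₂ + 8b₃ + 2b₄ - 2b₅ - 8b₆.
(3, 1, 4, -6, -12, -6)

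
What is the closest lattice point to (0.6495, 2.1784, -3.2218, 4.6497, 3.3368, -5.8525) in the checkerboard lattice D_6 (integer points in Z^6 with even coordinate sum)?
(1, 2, -3, 5, 3, -6)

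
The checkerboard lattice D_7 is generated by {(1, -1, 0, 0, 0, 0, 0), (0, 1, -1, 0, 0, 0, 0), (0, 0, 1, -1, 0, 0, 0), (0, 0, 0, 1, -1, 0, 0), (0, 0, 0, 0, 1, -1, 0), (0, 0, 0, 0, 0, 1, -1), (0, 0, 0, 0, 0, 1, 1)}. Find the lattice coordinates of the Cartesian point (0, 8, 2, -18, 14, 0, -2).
8b₂ + 10b₃ - 8b₄ + 6b₅ + 4b₆ + 2b₇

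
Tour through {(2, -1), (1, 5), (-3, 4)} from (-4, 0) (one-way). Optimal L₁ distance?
17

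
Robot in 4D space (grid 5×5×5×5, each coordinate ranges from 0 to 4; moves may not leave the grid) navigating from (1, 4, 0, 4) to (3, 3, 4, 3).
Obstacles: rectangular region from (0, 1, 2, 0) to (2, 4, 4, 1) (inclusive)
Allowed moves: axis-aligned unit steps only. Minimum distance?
8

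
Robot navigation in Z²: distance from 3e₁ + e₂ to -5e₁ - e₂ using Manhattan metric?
10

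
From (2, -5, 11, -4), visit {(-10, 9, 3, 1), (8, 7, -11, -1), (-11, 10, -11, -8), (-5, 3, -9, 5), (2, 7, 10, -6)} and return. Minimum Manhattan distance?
164
(one optimal route: (2, -5, 11, -4) → (-10, 9, 3, 1) → (-11, 10, -11, -8) → (-5, 3, -9, 5) → (8, 7, -11, -1) → (2, 7, 10, -6) → (2, -5, 11, -4))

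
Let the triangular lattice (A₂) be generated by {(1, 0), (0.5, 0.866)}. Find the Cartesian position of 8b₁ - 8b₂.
(4, -6.928)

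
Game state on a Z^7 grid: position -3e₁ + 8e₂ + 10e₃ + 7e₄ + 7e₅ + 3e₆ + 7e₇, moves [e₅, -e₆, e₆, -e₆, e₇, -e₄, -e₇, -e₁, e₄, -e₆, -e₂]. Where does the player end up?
(-4, 7, 10, 7, 8, 1, 7)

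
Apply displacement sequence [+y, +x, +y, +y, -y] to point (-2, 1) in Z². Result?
(-1, 3)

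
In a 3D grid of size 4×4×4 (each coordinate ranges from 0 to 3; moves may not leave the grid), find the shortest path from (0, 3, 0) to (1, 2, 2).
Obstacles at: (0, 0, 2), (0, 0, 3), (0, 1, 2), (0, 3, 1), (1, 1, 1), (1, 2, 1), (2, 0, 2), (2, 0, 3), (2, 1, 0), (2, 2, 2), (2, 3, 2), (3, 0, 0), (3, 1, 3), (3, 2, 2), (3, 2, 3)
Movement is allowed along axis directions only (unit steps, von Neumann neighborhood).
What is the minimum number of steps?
4
(one shortest path: (0, 3, 0) → (1, 3, 0) → (1, 3, 1) → (1, 3, 2) → (1, 2, 2))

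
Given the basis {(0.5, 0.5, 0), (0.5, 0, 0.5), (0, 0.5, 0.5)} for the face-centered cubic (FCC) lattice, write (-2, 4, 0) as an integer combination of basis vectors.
2b₁ - 6b₂ + 6b₃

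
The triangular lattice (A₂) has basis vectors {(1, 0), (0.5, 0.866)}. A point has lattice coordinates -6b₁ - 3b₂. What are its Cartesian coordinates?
(-7.5, -2.598)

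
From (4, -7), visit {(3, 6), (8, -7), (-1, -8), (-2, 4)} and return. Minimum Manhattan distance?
48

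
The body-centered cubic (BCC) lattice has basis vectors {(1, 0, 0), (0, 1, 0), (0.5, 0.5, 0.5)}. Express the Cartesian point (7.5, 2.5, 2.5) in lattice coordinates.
5b₁ + 5b₃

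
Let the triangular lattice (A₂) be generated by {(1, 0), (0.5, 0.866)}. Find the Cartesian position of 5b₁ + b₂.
(5.5, 0.866)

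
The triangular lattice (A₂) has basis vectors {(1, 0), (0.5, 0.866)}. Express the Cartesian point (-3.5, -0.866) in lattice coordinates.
-3b₁ - b₂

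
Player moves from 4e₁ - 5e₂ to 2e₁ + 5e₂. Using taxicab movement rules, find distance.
12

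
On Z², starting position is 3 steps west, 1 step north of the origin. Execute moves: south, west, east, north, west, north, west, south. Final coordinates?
(-5, 1)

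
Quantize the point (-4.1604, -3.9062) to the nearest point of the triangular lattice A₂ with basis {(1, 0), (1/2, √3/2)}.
(-4, -3.464)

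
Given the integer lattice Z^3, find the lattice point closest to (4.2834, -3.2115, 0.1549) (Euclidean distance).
(4, -3, 0)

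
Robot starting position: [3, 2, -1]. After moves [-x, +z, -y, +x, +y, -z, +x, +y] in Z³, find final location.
(4, 3, -1)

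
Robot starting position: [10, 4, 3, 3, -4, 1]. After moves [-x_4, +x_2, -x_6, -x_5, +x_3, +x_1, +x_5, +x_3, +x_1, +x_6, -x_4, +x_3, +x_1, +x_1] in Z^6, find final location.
(14, 5, 6, 1, -4, 1)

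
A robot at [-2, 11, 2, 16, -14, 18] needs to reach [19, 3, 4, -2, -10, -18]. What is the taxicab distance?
89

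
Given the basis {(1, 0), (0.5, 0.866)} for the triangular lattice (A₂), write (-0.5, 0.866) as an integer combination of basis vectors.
-b₁ + b₂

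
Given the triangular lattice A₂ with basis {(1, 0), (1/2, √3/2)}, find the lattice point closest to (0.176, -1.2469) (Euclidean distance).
(0.5, -0.866)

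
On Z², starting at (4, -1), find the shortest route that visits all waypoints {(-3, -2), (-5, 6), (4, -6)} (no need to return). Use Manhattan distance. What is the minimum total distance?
26
(one optimal route: (4, -1) → (4, -6) → (-3, -2) → (-5, 6))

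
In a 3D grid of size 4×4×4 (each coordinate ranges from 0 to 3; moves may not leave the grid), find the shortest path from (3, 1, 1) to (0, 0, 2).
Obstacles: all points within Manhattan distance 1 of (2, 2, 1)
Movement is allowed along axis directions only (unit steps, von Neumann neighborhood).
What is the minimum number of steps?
5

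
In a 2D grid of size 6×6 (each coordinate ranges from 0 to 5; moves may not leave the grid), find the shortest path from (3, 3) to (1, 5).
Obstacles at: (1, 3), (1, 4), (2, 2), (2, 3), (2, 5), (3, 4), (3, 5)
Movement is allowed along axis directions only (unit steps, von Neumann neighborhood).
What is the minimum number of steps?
10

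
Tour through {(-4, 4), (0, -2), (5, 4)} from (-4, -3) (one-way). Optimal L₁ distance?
24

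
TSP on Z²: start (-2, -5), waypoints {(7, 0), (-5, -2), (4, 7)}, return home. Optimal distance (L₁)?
48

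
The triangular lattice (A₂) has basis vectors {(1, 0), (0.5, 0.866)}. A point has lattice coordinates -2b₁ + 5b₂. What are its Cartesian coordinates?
(0.5, 4.33)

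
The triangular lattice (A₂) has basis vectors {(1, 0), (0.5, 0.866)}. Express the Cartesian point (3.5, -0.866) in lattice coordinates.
4b₁ - b₂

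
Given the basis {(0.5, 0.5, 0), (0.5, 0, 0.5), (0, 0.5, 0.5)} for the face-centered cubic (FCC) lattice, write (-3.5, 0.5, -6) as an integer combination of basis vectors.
3b₁ - 10b₂ - 2b₃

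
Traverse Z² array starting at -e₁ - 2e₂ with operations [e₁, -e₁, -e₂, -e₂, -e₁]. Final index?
(-2, -4)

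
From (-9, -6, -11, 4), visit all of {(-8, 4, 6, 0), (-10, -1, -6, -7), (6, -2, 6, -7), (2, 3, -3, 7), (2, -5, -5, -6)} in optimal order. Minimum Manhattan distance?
113
(one optimal route: (-9, -6, -11, 4) → (-10, -1, -6, -7) → (2, -5, -5, -6) → (6, -2, 6, -7) → (-8, 4, 6, 0) → (2, 3, -3, 7))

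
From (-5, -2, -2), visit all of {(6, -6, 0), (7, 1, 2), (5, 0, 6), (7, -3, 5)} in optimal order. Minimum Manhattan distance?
39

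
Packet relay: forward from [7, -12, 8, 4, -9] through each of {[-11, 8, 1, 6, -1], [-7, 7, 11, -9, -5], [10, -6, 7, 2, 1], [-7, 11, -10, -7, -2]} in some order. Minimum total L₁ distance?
131
(one optimal route: (7, -12, 8, 4, -9) → (10, -6, 7, 2, 1) → (-11, 8, 1, 6, -1) → (-7, 11, -10, -7, -2) → (-7, 7, 11, -9, -5))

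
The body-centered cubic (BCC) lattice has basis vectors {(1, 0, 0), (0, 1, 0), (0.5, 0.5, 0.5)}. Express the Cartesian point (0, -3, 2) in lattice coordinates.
-2b₁ - 5b₂ + 4b₃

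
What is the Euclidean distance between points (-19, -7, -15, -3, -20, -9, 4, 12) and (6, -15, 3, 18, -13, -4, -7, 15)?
40.7185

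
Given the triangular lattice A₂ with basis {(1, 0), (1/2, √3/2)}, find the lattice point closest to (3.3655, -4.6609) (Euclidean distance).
(3.5, -4.33)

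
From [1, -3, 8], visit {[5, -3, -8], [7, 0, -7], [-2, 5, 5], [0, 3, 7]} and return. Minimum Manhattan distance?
66
(one optimal route: (1, -3, 8) → (5, -3, -8) → (7, 0, -7) → (-2, 5, 5) → (0, 3, 7) → (1, -3, 8))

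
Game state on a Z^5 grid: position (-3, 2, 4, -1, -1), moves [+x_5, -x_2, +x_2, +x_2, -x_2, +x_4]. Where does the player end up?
(-3, 2, 4, 0, 0)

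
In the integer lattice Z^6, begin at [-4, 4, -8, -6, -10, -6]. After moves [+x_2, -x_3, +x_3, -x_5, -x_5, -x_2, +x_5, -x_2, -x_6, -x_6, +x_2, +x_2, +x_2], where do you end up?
(-4, 6, -8, -6, -11, -8)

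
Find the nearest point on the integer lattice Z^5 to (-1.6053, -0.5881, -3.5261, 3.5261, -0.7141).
(-2, -1, -4, 4, -1)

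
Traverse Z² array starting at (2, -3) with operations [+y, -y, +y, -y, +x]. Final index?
(3, -3)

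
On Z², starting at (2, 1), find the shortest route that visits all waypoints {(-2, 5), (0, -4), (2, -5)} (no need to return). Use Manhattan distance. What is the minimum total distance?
20
(one optimal route: (2, 1) → (2, -5) → (0, -4) → (-2, 5))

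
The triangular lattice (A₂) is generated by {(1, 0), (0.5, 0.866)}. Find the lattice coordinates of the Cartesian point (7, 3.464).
5b₁ + 4b₂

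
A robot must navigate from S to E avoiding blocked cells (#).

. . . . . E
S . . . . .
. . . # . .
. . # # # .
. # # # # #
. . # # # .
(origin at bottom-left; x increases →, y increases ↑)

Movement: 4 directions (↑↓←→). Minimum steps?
6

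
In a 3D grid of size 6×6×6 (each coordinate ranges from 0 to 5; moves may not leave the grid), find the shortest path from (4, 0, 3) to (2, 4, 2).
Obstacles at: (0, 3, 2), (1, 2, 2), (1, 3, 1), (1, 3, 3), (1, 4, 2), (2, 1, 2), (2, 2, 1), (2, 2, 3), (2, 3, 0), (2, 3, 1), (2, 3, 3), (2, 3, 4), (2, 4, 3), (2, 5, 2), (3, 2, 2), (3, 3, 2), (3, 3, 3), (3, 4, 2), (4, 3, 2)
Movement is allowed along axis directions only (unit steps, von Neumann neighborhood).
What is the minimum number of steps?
9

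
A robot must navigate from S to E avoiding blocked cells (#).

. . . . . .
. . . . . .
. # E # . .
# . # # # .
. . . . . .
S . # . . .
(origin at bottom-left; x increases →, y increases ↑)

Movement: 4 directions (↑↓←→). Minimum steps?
13
(one shortest path: (0, 0) → (1, 0) → (1, 1) → (2, 1) → (3, 1) → (4, 1) → (5, 1) → (5, 2) → (5, 3) → (4, 3) → (4, 4) → (3, 4) → (2, 4) → (2, 3))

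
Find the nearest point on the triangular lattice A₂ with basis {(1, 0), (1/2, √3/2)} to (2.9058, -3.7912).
(3, -3.464)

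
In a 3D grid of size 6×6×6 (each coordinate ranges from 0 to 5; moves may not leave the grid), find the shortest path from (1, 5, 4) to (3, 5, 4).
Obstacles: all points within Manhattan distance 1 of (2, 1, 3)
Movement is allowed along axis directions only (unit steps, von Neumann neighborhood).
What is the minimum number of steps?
2
(one shortest path: (1, 5, 4) → (2, 5, 4) → (3, 5, 4))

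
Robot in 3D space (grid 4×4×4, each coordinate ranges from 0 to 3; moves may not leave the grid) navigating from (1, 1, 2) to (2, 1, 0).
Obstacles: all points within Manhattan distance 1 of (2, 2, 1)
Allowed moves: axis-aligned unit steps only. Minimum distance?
3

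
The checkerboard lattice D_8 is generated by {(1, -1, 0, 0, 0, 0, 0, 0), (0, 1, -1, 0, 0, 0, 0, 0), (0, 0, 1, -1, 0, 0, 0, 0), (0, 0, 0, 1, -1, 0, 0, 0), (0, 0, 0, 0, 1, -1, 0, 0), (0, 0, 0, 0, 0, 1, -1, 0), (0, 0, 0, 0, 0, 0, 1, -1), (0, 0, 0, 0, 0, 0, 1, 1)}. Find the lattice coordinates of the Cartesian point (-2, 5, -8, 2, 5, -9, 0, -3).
-2b₁ + 3b₂ - 5b₃ - 3b₄ + 2b₅ - 7b₆ - 2b₇ - 5b₈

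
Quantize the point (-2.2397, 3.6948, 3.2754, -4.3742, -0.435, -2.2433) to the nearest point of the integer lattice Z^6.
(-2, 4, 3, -4, 0, -2)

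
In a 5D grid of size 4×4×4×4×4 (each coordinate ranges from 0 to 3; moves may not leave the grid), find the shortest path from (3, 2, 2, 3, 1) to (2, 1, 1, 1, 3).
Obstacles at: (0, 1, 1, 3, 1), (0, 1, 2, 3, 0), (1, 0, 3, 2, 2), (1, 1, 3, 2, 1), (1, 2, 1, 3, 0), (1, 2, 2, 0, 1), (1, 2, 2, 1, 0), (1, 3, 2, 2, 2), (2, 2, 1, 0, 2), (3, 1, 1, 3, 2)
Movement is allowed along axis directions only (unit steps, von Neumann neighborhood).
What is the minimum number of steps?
7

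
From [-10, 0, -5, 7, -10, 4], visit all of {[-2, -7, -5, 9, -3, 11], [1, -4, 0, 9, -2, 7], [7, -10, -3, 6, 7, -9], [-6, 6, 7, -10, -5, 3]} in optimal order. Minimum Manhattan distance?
158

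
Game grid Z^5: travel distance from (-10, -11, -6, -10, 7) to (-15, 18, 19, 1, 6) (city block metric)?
71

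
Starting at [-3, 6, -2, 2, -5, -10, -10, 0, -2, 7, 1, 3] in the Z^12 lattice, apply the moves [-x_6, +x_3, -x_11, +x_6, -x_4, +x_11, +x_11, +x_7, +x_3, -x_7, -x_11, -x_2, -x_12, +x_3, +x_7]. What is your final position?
(-3, 5, 1, 1, -5, -10, -9, 0, -2, 7, 1, 2)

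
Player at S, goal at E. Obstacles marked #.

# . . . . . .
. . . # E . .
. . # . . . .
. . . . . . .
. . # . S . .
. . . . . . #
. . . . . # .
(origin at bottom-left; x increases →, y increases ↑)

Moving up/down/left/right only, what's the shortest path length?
3
(one shortest path: (4, 2) → (4, 3) → (4, 4) → (4, 5))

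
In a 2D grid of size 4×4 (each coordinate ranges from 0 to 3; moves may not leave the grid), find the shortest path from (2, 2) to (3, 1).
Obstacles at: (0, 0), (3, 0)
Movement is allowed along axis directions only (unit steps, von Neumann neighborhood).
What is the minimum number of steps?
2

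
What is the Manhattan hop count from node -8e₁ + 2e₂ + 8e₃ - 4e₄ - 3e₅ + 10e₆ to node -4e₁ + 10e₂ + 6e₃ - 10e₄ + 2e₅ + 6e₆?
29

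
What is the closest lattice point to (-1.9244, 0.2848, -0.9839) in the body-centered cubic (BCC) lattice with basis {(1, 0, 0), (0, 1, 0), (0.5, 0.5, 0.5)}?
(-2, 0, -1)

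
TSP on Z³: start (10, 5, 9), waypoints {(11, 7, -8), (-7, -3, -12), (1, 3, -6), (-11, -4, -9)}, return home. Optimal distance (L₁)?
108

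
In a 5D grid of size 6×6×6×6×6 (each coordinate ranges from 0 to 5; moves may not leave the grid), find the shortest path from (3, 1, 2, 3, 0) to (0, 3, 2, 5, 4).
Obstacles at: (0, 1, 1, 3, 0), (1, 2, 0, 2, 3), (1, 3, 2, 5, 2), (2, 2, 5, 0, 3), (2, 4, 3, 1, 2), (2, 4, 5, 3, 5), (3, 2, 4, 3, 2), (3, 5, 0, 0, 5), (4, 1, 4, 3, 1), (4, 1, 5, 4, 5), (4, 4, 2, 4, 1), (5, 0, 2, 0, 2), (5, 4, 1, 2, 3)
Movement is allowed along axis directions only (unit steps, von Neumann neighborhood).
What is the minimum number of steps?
11
(one shortest path: (3, 1, 2, 3, 0) → (2, 1, 2, 3, 0) → (1, 1, 2, 3, 0) → (0, 1, 2, 3, 0) → (0, 2, 2, 3, 0) → (0, 3, 2, 3, 0) → (0, 3, 2, 4, 0) → (0, 3, 2, 5, 0) → (0, 3, 2, 5, 1) → (0, 3, 2, 5, 2) → (0, 3, 2, 5, 3) → (0, 3, 2, 5, 4))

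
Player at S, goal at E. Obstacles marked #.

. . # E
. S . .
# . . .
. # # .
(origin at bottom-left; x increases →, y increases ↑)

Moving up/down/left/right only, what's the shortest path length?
3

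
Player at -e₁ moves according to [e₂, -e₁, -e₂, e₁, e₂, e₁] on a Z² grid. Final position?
(0, 1)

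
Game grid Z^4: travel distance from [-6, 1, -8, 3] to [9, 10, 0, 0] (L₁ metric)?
35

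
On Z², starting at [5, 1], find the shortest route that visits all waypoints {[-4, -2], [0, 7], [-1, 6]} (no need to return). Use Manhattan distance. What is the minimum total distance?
24
(one optimal route: (5, 1) → (0, 7) → (-1, 6) → (-4, -2))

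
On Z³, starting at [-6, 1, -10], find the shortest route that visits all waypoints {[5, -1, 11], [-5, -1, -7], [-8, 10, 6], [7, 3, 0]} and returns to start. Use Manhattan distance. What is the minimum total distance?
102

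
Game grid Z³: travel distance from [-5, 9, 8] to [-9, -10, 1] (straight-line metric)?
20.6398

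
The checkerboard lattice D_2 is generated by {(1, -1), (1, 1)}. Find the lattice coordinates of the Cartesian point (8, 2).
3b₁ + 5b₂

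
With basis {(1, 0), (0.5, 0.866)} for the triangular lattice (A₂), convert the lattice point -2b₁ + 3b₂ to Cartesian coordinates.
(-0.5, 2.598)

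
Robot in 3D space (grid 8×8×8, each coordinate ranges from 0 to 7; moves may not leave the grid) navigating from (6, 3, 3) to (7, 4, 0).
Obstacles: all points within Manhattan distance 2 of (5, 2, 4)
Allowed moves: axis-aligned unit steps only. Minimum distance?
5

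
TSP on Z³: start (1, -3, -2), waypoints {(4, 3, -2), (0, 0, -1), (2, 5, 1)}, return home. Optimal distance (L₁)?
30
(one optimal route: (1, -3, -2) → (4, 3, -2) → (2, 5, 1) → (0, 0, -1) → (1, -3, -2))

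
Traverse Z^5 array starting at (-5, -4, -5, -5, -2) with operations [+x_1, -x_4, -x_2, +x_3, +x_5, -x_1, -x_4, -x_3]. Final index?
(-5, -5, -5, -7, -1)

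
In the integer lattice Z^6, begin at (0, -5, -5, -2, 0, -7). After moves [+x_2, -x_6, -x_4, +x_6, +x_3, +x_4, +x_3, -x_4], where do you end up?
(0, -4, -3, -3, 0, -7)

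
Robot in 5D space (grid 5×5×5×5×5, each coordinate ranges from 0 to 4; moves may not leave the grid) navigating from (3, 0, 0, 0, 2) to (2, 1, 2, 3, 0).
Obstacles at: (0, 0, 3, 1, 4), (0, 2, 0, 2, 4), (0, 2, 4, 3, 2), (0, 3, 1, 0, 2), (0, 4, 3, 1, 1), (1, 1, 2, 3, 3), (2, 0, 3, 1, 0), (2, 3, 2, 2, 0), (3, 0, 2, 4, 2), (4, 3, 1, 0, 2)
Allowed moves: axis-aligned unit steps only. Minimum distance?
9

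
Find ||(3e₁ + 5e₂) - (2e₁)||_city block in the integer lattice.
6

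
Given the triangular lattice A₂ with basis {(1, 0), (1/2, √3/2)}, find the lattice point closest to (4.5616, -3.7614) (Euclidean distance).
(5, -3.464)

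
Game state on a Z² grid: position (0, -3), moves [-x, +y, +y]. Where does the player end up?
(-1, -1)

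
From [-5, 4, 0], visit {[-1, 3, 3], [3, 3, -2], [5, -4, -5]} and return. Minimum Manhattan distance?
52
(one optimal route: (-5, 4, 0) → (-1, 3, 3) → (3, 3, -2) → (5, -4, -5) → (-5, 4, 0))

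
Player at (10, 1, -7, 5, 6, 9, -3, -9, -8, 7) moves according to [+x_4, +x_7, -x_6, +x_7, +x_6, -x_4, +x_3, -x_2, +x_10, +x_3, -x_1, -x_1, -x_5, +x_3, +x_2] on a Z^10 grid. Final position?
(8, 1, -4, 5, 5, 9, -1, -9, -8, 8)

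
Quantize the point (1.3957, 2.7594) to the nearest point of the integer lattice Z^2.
(1, 3)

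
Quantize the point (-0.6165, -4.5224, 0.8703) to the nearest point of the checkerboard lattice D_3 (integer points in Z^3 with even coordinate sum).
(-1, -4, 1)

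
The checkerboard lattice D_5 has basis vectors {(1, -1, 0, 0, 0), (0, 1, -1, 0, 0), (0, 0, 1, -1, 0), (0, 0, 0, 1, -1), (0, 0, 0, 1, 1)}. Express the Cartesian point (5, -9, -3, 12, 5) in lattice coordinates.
5b₁ - 4b₂ - 7b₃ + 5b₅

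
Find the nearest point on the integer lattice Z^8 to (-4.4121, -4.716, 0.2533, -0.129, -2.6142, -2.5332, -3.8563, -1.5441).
(-4, -5, 0, 0, -3, -3, -4, -2)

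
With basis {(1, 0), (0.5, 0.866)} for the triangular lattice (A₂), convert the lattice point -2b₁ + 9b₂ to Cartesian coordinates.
(2.5, 7.794)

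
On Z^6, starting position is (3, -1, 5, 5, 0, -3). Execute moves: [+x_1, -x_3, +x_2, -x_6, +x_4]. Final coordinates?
(4, 0, 4, 6, 0, -4)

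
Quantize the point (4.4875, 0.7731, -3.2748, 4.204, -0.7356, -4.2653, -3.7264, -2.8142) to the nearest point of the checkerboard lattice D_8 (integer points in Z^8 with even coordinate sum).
(4, 1, -3, 4, -1, -4, -4, -3)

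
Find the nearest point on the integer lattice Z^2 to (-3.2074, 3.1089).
(-3, 3)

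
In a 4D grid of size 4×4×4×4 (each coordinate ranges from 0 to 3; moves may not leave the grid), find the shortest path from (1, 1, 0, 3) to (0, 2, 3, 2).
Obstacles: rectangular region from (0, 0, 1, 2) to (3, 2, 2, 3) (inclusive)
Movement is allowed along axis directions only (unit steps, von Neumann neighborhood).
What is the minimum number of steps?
8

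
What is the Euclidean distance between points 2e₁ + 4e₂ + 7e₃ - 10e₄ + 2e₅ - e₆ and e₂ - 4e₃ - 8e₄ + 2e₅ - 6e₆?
12.7671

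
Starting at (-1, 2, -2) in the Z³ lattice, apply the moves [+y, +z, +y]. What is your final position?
(-1, 4, -1)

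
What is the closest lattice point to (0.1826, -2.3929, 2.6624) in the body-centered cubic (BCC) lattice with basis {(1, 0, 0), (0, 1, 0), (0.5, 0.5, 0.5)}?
(0.5, -2.5, 2.5)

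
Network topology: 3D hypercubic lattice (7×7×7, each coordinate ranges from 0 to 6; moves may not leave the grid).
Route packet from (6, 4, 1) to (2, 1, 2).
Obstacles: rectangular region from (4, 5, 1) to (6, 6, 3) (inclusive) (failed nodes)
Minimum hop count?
8
(one shortest path: (6, 4, 1) → (5, 4, 1) → (4, 4, 1) → (3, 4, 1) → (2, 4, 1) → (2, 3, 1) → (2, 2, 1) → (2, 1, 1) → (2, 1, 2))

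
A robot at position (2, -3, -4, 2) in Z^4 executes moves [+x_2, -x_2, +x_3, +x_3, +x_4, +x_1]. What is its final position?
(3, -3, -2, 3)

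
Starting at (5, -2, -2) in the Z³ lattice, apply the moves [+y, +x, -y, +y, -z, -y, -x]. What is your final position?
(5, -2, -3)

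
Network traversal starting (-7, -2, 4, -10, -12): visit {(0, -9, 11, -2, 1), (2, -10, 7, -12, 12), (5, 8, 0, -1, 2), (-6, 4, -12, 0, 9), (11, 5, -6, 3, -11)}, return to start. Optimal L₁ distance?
240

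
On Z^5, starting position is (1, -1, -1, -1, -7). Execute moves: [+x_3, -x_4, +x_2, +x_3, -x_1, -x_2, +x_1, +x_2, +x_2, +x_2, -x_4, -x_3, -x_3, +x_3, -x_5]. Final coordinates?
(1, 2, 0, -3, -8)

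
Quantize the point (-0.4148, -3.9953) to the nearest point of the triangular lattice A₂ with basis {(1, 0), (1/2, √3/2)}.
(-0.5, -4.33)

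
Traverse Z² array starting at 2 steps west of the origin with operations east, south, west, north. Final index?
(-2, 0)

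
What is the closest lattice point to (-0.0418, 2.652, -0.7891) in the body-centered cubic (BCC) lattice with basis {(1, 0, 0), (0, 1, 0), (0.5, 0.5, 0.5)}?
(0, 3, -1)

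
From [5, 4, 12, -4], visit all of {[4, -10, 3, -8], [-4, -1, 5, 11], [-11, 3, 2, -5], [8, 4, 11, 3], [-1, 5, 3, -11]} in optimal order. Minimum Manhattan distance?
114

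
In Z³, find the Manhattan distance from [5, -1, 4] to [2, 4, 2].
10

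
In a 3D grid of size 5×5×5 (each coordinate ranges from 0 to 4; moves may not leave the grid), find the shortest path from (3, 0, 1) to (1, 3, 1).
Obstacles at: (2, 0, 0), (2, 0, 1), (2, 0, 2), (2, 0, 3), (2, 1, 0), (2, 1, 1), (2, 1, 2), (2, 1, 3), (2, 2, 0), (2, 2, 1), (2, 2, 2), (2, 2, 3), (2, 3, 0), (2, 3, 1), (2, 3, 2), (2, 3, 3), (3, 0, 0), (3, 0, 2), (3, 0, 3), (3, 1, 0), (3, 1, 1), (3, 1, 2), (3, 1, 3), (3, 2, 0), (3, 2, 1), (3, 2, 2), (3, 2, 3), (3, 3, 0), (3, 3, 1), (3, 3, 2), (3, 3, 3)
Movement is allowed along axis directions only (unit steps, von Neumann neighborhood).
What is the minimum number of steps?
9
(one shortest path: (3, 0, 1) → (4, 0, 1) → (4, 1, 1) → (4, 2, 1) → (4, 3, 1) → (4, 4, 1) → (3, 4, 1) → (2, 4, 1) → (1, 4, 1) → (1, 3, 1))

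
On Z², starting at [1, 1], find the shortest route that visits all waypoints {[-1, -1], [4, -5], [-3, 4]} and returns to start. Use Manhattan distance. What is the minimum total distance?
32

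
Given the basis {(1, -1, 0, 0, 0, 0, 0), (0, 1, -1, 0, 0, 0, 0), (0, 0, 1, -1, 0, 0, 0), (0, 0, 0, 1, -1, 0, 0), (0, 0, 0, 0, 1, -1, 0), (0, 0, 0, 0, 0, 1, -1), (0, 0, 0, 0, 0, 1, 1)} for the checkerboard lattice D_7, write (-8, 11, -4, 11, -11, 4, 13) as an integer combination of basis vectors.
-8b₁ + 3b₂ - b₃ + 10b₄ - b₅ - 5b₆ + 8b₇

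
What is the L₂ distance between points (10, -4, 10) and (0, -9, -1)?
15.6844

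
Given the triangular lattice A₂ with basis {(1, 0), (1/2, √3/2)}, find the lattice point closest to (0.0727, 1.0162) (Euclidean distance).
(0.5, 0.866)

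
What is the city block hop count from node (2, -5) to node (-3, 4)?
14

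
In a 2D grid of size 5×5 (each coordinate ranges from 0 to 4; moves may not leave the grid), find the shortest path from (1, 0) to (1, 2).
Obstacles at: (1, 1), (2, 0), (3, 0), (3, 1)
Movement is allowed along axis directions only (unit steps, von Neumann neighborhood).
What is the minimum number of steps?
4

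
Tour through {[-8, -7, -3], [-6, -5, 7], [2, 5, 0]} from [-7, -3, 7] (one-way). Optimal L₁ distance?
42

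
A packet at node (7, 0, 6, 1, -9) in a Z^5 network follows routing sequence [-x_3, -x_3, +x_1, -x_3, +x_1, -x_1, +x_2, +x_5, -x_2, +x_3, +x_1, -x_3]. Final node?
(9, 0, 3, 1, -8)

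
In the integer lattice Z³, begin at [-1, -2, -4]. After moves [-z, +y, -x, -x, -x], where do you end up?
(-4, -1, -5)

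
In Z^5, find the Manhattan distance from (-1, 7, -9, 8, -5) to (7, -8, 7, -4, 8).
64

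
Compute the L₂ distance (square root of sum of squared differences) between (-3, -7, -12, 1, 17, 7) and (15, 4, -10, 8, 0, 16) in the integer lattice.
29.4618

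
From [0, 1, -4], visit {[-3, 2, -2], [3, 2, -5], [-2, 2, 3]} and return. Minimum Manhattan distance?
30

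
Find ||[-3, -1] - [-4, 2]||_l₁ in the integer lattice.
4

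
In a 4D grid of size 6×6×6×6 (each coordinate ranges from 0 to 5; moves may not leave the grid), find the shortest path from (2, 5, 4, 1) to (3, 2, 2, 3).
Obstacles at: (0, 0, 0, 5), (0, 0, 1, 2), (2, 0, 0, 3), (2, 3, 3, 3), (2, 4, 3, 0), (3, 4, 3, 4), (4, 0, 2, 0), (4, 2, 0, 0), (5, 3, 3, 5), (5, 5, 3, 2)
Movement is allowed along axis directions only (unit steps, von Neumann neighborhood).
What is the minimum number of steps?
8
(one shortest path: (2, 5, 4, 1) → (3, 5, 4, 1) → (3, 4, 4, 1) → (3, 3, 4, 1) → (3, 2, 4, 1) → (3, 2, 3, 1) → (3, 2, 2, 1) → (3, 2, 2, 2) → (3, 2, 2, 3))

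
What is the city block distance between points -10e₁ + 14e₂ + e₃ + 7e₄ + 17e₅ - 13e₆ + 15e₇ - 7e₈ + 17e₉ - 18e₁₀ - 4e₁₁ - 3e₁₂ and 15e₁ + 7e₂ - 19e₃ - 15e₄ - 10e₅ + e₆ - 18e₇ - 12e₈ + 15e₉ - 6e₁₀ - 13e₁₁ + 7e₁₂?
186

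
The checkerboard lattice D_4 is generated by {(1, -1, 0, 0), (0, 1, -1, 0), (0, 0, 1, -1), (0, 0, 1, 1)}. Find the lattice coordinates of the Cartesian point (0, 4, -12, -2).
4b₂ - 3b₃ - 5b₄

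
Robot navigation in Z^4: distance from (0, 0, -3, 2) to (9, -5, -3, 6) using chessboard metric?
9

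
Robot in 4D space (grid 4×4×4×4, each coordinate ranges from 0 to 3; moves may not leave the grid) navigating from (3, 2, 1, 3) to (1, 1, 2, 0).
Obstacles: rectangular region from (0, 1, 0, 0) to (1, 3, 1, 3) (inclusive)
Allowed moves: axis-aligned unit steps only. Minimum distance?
7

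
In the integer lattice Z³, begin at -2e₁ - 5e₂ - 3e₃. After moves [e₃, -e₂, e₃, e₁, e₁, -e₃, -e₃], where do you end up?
(0, -6, -3)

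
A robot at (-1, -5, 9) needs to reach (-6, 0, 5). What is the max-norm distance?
5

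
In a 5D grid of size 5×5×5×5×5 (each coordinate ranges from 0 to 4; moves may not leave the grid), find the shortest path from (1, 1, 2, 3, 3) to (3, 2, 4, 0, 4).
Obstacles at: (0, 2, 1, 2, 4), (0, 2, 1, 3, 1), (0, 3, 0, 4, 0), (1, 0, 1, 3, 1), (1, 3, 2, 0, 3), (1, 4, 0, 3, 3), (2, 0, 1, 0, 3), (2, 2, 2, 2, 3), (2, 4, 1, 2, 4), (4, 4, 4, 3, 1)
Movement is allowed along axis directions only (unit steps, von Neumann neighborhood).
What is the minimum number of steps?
9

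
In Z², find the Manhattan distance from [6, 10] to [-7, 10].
13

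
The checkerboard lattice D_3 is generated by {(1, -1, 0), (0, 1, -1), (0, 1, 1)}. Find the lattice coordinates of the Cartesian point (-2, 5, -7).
-2b₁ + 5b₂ - 2b₃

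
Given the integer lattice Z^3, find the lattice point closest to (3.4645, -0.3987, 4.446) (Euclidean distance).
(3, 0, 4)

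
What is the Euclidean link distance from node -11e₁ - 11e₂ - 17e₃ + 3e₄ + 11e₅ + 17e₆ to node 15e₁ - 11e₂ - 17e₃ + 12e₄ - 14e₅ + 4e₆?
39.3827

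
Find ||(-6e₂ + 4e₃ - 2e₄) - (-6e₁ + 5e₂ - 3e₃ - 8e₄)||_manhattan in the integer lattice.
30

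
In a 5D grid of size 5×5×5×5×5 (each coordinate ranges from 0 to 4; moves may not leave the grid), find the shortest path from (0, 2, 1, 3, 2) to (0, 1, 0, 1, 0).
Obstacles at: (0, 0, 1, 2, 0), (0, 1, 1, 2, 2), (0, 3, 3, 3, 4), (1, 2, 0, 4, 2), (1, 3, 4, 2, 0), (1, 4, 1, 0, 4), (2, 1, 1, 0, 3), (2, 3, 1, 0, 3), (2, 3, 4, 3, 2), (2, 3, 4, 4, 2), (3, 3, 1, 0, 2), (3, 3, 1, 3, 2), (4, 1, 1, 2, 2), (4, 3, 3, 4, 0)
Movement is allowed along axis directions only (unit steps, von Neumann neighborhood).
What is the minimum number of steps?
6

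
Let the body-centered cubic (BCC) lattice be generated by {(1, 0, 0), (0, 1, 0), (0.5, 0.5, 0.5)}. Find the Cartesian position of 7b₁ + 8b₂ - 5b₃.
(4.5, 5.5, -2.5)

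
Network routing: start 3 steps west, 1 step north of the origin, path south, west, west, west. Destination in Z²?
(-6, 0)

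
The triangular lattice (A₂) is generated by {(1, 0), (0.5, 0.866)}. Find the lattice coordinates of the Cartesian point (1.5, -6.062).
5b₁ - 7b₂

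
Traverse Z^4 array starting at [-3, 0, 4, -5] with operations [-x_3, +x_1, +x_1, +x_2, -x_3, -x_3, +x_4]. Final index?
(-1, 1, 1, -4)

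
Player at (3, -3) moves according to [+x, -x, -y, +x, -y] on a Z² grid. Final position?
(4, -5)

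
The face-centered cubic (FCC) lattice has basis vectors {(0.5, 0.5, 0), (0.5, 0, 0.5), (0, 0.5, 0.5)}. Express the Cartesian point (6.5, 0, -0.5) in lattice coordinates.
7b₁ + 6b₂ - 7b₃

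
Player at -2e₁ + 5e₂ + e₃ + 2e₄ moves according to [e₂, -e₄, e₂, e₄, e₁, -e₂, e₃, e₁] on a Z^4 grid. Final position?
(0, 6, 2, 2)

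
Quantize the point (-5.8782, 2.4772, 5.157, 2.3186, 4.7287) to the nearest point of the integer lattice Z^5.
(-6, 2, 5, 2, 5)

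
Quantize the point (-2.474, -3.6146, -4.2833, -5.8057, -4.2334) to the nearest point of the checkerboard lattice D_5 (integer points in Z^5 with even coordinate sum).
(-2, -4, -4, -6, -4)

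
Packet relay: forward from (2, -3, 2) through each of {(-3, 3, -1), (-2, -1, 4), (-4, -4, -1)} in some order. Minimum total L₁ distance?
26
(one optimal route: (2, -3, 2) → (-2, -1, 4) → (-3, 3, -1) → (-4, -4, -1))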